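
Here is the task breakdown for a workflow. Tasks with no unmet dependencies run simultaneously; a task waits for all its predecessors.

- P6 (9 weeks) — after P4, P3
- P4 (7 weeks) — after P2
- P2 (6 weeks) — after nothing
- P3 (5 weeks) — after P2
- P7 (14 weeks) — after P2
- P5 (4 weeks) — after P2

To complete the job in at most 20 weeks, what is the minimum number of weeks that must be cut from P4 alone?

Current finish: 22 weeks; target: 20.
P4 is on every critical path, so each week cut from P4 cuts the finish by one (this holds down to a finish of 20).
Need 22 − 20 = 2 weeks off P4 → P4 becomes 5 weeks, finish becomes 20.

2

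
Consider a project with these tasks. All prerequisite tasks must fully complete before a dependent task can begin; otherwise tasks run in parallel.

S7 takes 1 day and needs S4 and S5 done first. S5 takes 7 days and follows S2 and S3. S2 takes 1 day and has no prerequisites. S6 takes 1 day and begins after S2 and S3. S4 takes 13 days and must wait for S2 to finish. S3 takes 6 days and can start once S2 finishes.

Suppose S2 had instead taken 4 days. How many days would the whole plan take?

Baseline: S2→S3→S5→S7 = 1+6+7+1 = 15 → 15 days.
S2 lies on that path, so at 4 days the path becomes 18 days.
No other chain overtakes it, so the finish is 18 days.

18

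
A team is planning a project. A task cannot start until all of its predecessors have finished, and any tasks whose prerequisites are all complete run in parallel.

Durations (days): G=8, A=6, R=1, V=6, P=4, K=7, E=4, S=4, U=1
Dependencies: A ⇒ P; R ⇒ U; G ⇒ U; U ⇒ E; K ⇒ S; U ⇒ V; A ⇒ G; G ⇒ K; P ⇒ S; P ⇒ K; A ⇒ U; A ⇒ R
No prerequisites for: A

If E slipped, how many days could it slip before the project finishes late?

A→G→K→S = 6+8+7+4 = 25 sets the makespan at 25 days.
Longest path through E: 19 days (earliest finish 19, latest finish 25).
So E can slip 25 − 19 = 6 days.

6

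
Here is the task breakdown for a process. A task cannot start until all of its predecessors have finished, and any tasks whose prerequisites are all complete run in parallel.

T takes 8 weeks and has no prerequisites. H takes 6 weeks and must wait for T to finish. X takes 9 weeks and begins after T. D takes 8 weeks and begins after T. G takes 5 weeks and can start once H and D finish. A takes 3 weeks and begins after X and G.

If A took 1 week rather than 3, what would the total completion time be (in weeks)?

Actual critical path: T→D→G→A = 8+8+5+3 = 24 ⇒ 24 weeks.
A is on the critical path; changing it to 1 makes that path 22 weeks.
The critical path is still T→D→G→A; finish is now 22 weeks.

22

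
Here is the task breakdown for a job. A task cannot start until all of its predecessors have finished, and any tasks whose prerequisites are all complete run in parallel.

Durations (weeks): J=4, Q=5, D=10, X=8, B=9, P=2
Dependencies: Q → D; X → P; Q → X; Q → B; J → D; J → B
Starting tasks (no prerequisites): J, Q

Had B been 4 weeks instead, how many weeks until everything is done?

15

Critical path before the change: Q→D = 5+10 = 15 giving 15 weeks.
The longest path through B is only 14 weeks, so B has float 1.
That remains the longest chain; total 15 weeks.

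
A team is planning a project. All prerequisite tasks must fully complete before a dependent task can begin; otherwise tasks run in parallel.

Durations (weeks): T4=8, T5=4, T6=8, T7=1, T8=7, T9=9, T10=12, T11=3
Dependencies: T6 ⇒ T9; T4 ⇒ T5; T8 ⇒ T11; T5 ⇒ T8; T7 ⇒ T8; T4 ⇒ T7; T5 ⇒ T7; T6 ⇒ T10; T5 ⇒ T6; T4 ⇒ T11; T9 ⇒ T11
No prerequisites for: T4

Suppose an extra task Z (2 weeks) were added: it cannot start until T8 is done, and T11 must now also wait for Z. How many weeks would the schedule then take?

32

Originally the schedule takes 32 weeks.
With Z inserted, T11 now waits for max(T8, T4, T9, Z).
New critical path: T4→T5→T6→T9→T11 = 8+4+8+9+3 = 32 ⇒ 32 weeks.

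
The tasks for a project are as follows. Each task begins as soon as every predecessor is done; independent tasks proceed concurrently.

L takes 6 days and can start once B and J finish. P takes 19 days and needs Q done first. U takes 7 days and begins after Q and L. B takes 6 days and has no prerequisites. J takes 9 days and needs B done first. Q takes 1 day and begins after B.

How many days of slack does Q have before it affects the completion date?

B→J→L→U = 6+9+6+7 = 28 sets the makespan at 28 days.
Longest path through Q: 26 days (earliest finish 7, latest finish 9).
So Q can slip 9 − 7 = 2 days.

2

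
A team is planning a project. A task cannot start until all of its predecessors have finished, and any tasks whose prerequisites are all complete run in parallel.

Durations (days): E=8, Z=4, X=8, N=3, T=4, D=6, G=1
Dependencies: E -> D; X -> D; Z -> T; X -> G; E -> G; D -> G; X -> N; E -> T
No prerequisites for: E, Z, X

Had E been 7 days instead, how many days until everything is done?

Actual critical path: E→D→G = 8+6+1 = 15 ⇒ 15 days.
Since E is critical, the -1 change carries straight to that chain (now 14 days).
Now X→D→G = 8+6+1 = 15 is longest, so the finish becomes 15 days.

15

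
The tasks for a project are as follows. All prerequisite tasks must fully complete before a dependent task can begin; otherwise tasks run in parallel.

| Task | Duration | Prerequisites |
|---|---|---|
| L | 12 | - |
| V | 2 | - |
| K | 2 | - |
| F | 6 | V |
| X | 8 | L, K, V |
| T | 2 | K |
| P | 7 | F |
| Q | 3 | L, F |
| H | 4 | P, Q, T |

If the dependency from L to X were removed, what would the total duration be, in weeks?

19

With the dependency in place, L→X = 12+8 = 20 sets the finish at 20 weeks.
Without L→X, X's earliest start moves from 12 to 2.
The longest chain is now L→Q→H = 12+3+4 = 19, so the project takes 19 weeks.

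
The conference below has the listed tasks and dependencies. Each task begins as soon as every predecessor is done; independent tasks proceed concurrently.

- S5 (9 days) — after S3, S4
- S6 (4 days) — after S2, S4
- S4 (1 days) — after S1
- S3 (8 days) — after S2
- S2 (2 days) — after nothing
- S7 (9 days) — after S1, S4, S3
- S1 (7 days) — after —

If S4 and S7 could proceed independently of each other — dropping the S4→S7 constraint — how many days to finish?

Before: longest chain S2→S3→S5 = 2+8+9 = 19, finish 19.
Dropping S4→S7 doesn't change S7's earliest start (10); another predecessor still binds.
New critical path: S2→S3→S5 = 2+8+9 = 19 ⇒ 19 days.

19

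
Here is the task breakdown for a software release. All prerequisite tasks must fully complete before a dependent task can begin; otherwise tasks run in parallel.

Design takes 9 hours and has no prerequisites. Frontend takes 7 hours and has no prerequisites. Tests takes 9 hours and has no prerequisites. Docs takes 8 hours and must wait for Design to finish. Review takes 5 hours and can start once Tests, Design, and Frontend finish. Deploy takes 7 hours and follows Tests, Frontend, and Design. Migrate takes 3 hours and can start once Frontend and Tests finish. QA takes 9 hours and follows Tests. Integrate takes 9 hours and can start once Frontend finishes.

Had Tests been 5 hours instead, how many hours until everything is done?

Actual critical path: Tests→QA = 9+9 = 18 ⇒ 18 hours.
Tests is on the critical path; changing it to 5 makes that path 14 hours.
New critical path: Design→Docs = 9+8 = 17 ⇒ 17 hours.

17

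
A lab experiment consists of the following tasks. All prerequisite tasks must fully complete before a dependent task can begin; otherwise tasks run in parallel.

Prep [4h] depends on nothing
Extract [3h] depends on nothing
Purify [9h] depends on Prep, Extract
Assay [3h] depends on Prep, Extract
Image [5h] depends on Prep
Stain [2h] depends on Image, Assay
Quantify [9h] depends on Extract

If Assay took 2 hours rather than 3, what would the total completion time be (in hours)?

As given, the longest chain is Prep→Purify = 4+9 = 13, so the finish is 13 hours.
Assay has 4 hours of float (longest path through it is 9).
The critical path is still Prep→Purify; finish is now 13 hours.

13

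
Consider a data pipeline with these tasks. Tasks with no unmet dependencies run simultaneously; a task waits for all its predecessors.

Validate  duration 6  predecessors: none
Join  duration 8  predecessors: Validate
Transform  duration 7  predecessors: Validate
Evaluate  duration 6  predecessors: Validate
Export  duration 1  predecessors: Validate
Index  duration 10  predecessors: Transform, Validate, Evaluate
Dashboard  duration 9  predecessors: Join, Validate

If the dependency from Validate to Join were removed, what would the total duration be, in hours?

Original critical path: Validate→Join→Dashboard = 6+8+9 = 23 ⇒ 23 hours.
Without Validate→Join, Join's earliest start moves from 6 to 0.
After: Validate→Transform→Index = 6+7+10 = 23 → 23 hours.

23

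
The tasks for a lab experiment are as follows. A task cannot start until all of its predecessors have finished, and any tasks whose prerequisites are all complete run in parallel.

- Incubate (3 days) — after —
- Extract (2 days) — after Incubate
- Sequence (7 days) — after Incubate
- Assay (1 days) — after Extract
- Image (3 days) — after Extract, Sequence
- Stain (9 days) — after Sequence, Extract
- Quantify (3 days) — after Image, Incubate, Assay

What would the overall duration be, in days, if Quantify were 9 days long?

Actual critical path: Incubate→Sequence→Stain = 3+7+9 = 19 ⇒ 19 days.
Quantify has 3 days of float (longest path through it is 16).
New critical path: Incubate→Sequence→Image→Quantify = 3+7+3+9 = 22 ⇒ 22 days.

22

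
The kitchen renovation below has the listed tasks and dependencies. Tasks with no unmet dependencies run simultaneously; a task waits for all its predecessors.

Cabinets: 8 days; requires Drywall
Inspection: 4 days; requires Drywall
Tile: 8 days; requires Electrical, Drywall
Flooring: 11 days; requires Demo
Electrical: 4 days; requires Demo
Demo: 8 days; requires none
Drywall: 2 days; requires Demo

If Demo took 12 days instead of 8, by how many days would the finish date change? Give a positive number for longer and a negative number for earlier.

Baseline: Demo→Electrical→Tile = 8+4+8 = 20 → 20 days.
Demo is on the critical path; changing it to 12 makes that path 24 days.
The critical path is still Demo→Electrical→Tile; finish is now 24 days.
Change in finish: 24 − 20 = +4 days.

4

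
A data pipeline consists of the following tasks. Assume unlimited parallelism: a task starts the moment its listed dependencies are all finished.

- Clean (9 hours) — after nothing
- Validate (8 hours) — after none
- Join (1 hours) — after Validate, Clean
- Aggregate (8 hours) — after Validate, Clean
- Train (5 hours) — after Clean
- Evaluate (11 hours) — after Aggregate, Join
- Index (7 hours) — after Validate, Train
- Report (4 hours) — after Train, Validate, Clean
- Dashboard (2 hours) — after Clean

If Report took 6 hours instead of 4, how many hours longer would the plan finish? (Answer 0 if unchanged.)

Critical path before the change: Clean→Aggregate→Evaluate = 9+8+11 = 28 giving 28 hours.
The longest path through Report is only 18 hours, so Report has float 10.
That remains the longest chain; total 28 hours.
Change in finish: 28 − 28 = +0 hours.

0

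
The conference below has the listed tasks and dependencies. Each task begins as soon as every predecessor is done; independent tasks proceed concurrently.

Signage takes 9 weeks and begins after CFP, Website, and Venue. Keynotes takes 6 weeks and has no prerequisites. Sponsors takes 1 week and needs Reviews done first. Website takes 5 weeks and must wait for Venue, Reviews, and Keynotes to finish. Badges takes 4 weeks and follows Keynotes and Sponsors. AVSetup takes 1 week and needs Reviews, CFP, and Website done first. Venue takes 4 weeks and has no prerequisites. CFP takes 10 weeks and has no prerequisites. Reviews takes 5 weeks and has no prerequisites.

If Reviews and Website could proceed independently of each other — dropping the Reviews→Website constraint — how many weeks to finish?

20

With the dependency in place, Keynotes→Website→Signage = 6+5+9 = 20 sets the finish at 20 weeks.
Dropping Reviews→Website doesn't change Website's earliest start (6); another predecessor still binds.
New critical path: Keynotes→Website→Signage = 6+5+9 = 20 ⇒ 20 weeks.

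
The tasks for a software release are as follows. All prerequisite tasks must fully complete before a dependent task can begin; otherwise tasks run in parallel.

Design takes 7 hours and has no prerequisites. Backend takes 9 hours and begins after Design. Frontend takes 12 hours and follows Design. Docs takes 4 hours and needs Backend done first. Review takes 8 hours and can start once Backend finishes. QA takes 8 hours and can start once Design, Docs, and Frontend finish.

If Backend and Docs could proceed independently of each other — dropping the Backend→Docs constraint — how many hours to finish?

27

Original critical path: Design→Backend→Docs→QA = 7+9+4+8 = 28 ⇒ 28 hours.
Without Backend→Docs, Docs's earliest start moves from 16 to 0.
New critical path: Design→Frontend→QA = 7+12+8 = 27 ⇒ 27 hours.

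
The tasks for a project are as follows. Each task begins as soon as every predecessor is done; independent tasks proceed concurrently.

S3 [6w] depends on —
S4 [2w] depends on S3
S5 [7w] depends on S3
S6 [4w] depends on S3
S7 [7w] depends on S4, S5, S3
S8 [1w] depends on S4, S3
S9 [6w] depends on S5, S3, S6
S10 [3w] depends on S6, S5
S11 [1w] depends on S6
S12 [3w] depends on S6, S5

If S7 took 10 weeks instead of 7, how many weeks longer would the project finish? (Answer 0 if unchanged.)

3

The binding path is S3→S5→S7 = 6+7+7 = 20; finish at 20 weeks.
S7 lies on that path, so at 10 weeks the path becomes 23 weeks.
No other chain overtakes it, so the finish is 23 weeks.
Change in finish: 23 − 20 = +3 weeks.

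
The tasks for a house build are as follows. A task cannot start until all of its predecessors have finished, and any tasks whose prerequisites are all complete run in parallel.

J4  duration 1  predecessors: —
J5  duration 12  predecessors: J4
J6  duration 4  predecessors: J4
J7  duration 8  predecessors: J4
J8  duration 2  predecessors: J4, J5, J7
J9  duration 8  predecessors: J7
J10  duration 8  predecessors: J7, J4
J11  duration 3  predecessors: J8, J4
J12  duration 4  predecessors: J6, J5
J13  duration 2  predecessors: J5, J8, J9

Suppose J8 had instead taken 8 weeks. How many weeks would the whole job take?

24

The binding path is J4→J7→J9→J13 = 1+8+8+2 = 19; finish at 19 weeks.
J8 is off the critical path — its longest chain is 18 weeks, giving 1 of slack.
Now J4→J5→J8→J11 = 1+12+8+3 = 24 is longest, so the finish becomes 24 weeks.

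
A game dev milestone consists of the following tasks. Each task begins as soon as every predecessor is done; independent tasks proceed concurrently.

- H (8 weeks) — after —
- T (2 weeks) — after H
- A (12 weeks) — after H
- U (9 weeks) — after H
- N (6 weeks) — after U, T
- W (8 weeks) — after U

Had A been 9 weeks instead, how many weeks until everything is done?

As given, the longest chain is H→U→W = 8+9+8 = 25, so the finish is 25 weeks.
The longest path through A is only 20 weeks, so A has float 5.
No other chain overtakes it, so the finish is 25 weeks.

25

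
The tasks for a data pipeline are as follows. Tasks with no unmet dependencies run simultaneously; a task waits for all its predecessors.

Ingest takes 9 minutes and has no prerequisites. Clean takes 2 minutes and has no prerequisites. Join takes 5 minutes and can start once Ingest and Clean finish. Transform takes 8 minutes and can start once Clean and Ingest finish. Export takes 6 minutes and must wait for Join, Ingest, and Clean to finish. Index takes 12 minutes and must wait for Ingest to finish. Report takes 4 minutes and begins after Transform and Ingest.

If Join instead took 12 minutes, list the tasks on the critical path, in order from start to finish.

Ingest, Join, Export

Baseline: Ingest→Transform→Report = 9+8+4 = 21 → 21 minutes.
Join is off the critical path — its longest chain is 20 minutes, giving 1 of slack.
Now Ingest→Join→Export = 9+12+6 = 27 is longest, so the finish becomes 27 minutes.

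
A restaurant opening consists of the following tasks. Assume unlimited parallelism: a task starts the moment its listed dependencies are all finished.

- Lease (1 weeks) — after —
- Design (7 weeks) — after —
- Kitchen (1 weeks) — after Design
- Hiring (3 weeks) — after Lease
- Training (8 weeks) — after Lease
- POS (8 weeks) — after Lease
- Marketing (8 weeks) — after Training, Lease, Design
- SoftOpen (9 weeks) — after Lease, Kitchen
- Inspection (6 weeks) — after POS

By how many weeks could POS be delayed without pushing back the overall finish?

2

Lease→Training→Marketing = 1+8+8 = 17 sets the makespan at 17 weeks.
POS finishes as early as 9 and must finish by 11.
Float = 17 − 15 = 2.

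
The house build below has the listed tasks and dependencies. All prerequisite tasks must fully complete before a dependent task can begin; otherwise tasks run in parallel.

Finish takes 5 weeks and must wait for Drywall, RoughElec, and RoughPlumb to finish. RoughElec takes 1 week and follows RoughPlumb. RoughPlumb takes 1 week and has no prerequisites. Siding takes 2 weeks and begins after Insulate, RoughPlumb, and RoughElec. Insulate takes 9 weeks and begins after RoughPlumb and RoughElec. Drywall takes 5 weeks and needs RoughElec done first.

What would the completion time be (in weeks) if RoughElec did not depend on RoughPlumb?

12

Original critical path: RoughPlumb→RoughElec→Insulate→Siding = 1+1+9+2 = 13 ⇒ 13 weeks.
Without RoughPlumb→RoughElec, RoughElec's earliest start moves from 1 to 0.
The longest chain is now RoughPlumb→Insulate→Siding = 1+9+2 = 12, so the plan takes 12 weeks.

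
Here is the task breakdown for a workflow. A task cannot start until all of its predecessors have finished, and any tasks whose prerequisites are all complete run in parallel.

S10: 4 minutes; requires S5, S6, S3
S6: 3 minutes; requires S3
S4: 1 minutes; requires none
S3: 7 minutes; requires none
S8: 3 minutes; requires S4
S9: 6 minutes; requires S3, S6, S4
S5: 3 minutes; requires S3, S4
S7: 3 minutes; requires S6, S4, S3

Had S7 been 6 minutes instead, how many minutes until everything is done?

Actual critical path: S3→S6→S9 = 7+3+6 = 16 ⇒ 16 minutes.
S7 has 3 minutes of float (longest path through it is 13).
New critical path: S3→S6→S7 = 7+3+6 = 16 ⇒ 16 minutes.

16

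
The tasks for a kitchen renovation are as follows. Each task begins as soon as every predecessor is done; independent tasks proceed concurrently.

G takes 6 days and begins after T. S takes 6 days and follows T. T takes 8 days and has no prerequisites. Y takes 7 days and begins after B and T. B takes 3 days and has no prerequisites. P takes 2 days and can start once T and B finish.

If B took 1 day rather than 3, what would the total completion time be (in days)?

15

As given, the longest chain is T→Y = 8+7 = 15, so the finish is 15 days.
B is off the critical path — its longest chain is 10 days, giving 5 of slack.
The critical path is still T→Y; finish is now 15 days.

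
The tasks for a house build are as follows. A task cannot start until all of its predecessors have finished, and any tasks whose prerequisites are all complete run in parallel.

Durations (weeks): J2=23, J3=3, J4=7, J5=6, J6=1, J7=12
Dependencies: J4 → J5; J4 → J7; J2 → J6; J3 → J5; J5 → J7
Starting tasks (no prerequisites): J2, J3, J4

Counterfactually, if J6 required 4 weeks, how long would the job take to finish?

27

Baseline: J4→J5→J7 = 7+6+12 = 25 → 25 weeks.
J6 has 1 week of float (longest path through it is 24).
New critical path: J2→J6 = 23+4 = 27 ⇒ 27 weeks.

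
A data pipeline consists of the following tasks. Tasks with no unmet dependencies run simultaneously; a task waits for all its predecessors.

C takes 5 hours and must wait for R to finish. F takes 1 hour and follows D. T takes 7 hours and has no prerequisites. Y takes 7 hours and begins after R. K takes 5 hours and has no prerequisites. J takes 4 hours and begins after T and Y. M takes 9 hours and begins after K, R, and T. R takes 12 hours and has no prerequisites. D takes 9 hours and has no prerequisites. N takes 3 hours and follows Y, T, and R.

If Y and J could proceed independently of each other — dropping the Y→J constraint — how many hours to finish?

Original critical path: R→Y→J = 12+7+4 = 23 ⇒ 23 hours.
Without Y→J, J's earliest start moves from 19 to 7.
After: R→Y→N = 12+7+3 = 22 → 22 hours.

22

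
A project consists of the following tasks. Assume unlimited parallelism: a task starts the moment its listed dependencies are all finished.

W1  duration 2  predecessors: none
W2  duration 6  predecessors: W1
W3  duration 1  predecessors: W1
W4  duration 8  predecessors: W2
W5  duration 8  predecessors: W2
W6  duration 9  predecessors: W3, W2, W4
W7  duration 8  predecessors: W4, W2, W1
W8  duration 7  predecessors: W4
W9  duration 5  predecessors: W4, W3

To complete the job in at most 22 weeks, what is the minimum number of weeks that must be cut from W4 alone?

Current finish: 25 weeks; target: 22.
W4 is on every critical path, so each week cut from W4 cuts the finish by one (this holds down to a finish of 18).
Need 25 − 22 = 3 weeks off W4 → W4 becomes 5 weeks, finish becomes 22.

3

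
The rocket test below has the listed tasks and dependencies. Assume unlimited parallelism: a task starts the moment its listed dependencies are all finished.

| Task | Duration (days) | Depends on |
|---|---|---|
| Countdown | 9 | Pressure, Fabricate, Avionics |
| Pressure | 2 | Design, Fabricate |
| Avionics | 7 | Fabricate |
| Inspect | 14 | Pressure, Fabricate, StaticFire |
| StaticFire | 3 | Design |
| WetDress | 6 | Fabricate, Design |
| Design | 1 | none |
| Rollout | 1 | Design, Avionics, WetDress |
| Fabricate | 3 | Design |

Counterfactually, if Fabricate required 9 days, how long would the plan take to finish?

26

As given, the longest chain is Design→Fabricate→Avionics→Countdown = 1+3+7+9 = 20, so the finish is 20 days.
Fabricate lies on that path, so at 9 days the path becomes 26 days.
No other chain overtakes it, so the finish is 26 days.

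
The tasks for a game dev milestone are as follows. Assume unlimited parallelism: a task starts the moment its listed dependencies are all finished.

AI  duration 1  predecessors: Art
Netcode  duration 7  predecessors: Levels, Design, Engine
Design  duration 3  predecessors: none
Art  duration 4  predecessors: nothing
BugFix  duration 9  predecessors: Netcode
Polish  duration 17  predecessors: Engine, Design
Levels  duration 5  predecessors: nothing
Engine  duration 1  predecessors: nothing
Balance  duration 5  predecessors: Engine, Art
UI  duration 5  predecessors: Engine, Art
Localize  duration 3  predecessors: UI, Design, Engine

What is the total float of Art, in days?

9

The longest chain is Levels→Netcode→BugFix = 5+7+9 = 21; overall finish 21 days.
The longest chain containing Art totals 12 days.
So Art can slip 13 − 4 = 9 days.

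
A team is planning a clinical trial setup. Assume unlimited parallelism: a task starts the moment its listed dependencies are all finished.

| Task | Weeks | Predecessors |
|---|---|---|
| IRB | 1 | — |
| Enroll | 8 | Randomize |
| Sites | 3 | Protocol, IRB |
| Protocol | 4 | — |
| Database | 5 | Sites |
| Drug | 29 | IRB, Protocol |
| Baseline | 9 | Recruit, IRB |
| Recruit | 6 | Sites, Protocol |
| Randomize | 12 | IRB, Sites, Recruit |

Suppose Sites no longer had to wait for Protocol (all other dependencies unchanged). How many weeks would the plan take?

Before: longest chain Protocol→Sites→Recruit→Randomize→Enroll = 4+3+6+12+8 = 33, finish 33.
Without Protocol→Sites, Sites's earliest start moves from 4 to 1.
After: Protocol→Drug = 4+29 = 33 → 33 weeks.

33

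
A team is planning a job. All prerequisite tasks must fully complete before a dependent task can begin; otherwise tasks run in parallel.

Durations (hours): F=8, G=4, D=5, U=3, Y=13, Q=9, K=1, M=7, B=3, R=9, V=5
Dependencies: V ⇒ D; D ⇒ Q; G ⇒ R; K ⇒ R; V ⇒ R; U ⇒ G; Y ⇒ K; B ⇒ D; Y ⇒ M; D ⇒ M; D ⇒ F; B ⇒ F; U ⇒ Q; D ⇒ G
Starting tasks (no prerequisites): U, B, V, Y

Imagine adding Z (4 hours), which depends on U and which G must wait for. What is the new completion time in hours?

23

Originally the project takes 23 hours.
With Z inserted, G now waits for max(D, U, Z).
New critical path: V→D→G→R = 5+5+4+9 = 23 ⇒ 23 hours.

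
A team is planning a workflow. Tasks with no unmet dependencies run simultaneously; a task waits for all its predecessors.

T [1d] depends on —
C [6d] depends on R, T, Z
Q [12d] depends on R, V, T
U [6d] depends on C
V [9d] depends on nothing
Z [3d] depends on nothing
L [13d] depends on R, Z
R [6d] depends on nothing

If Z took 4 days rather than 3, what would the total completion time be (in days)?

Baseline: V→Q = 9+12 = 21 → 21 days.
Z is off the critical path — its longest chain is 16 days, giving 5 of slack.
No other chain overtakes it, so the finish is 21 days.

21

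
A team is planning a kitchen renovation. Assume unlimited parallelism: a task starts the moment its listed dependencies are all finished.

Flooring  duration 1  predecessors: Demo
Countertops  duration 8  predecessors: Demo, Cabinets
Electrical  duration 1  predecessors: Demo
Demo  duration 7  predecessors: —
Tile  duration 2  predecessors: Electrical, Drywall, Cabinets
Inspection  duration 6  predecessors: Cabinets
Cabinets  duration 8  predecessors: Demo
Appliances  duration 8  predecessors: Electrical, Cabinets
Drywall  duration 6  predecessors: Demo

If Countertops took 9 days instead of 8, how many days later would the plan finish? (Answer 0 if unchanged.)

1

As given, the longest chain is Demo→Cabinets→Countertops = 7+8+8 = 23, so the finish is 23 days.
Countertops is on the critical path; changing it to 9 makes that path 24 days.
That remains the longest chain; total 24 days.
Change in finish: 24 − 23 = +1 days.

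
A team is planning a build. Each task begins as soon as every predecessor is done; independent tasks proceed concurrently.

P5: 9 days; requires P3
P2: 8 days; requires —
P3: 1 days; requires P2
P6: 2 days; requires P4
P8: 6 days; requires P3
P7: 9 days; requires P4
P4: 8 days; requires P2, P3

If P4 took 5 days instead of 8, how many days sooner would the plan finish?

3

As given, the longest chain is P2→P3→P4→P7 = 8+1+8+9 = 26, so the finish is 26 days.
Since P4 is critical, the -3 change carries straight to that chain (now 23 days).
That remains the longest chain; total 23 days.
Change in finish: 23 − 26 = -3 days.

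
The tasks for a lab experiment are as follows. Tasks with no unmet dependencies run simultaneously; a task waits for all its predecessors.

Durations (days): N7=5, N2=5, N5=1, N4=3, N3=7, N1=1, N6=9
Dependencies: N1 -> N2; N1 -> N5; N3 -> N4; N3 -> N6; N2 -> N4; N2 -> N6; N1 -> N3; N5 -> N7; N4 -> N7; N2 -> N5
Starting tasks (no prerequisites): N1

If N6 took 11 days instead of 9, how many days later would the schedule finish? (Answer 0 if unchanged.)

2

Critical path before the change: N1→N3→N6 = 1+7+9 = 17 giving 17 days.
N6 lies on that path, so at 11 days the path becomes 19 days.
That remains the longest chain; total 19 days.
Change in finish: 19 − 17 = +2 days.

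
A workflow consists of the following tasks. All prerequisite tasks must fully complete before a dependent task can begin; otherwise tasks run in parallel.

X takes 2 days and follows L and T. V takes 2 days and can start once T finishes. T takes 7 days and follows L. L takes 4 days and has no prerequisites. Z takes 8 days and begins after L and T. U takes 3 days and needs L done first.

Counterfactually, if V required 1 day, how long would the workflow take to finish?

The binding path is L→T→Z = 4+7+8 = 19; finish at 19 days.
V is off the critical path — its longest chain is 13 days, giving 6 of slack.
The critical path is still L→T→Z; finish is now 19 days.

19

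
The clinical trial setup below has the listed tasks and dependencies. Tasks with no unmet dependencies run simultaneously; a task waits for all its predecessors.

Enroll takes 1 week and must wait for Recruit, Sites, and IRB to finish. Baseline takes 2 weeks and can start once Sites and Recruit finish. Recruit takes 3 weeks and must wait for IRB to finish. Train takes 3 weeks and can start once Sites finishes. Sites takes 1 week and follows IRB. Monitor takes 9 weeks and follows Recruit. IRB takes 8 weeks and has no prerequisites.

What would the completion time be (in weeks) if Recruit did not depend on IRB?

Before: longest chain IRB→Recruit→Monitor = 8+3+9 = 20, finish 20.
Without IRB→Recruit, Recruit's earliest start moves from 8 to 0.
New critical path: IRB→Sites→Train = 8+1+3 = 12 ⇒ 12 weeks.

12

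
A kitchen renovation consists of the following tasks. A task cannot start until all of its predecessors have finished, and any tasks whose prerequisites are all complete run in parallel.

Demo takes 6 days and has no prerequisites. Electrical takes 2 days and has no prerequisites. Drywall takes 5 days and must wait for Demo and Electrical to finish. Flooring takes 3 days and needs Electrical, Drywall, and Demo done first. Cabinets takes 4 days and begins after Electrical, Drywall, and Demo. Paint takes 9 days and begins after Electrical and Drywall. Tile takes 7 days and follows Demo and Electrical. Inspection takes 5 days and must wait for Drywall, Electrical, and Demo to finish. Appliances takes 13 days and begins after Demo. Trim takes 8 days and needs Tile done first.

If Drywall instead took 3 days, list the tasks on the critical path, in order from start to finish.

Demo, Tile, Trim

Actual critical path: Demo→Tile→Trim = 6+7+8 = 21 ⇒ 21 days.
Drywall has 1 day of float (longest path through it is 20).
No other chain overtakes it, so the finish is 21 days.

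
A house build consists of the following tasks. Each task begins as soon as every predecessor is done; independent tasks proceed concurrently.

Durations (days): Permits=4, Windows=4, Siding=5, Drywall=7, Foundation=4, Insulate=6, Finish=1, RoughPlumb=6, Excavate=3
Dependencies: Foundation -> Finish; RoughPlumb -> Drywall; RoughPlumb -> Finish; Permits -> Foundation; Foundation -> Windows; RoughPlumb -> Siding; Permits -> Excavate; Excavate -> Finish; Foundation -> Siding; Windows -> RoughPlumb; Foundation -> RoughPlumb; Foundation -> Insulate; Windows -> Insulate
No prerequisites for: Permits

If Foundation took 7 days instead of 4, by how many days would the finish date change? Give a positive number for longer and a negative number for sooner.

3

The binding path is Permits→Foundation→Windows→RoughPlumb→Drywall = 4+4+4+6+7 = 25; finish at 25 days.
Foundation lies on that path, so at 7 days the path becomes 28 days.
No other chain overtakes it, so the finish is 28 days.
Change in finish: 28 − 25 = +3 days.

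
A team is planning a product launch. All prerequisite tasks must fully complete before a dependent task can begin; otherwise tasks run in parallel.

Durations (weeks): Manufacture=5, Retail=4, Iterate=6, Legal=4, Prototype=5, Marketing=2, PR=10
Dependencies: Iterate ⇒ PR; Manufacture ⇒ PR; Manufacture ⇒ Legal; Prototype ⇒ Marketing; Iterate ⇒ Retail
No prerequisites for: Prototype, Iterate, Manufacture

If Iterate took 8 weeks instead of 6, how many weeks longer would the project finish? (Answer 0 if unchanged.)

2

Critical path before the change: Iterate→PR = 6+10 = 16 giving 16 weeks.
Iterate lies on that path, so at 8 weeks the path becomes 18 weeks.
The critical path is still Iterate→PR; finish is now 18 weeks.
Change in finish: 18 − 16 = +2 weeks.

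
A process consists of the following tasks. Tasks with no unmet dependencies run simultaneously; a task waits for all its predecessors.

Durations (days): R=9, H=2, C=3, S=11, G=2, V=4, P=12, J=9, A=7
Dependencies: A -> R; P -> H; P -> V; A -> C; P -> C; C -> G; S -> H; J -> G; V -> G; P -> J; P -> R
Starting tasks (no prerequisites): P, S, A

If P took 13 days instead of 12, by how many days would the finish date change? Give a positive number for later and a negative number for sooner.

1

Baseline: P→J→G = 12+9+2 = 23 → 23 days.
P lies on that path, so at 13 days the path becomes 24 days.
The critical path is still P→J→G; finish is now 24 days.
Change in finish: 24 − 23 = +1 days.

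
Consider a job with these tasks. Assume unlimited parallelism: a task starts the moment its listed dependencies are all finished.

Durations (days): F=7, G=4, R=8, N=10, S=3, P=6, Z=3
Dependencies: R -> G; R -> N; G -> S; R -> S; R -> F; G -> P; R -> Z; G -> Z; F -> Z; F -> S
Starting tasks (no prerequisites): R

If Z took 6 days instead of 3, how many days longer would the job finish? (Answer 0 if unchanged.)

3

As given, the longest chain is R→F→Z = 8+7+3 = 18, so the finish is 18 days.
Z is on the critical path; changing it to 6 makes that path 21 days.
That remains the longest chain; total 21 days.
Change in finish: 21 − 18 = +3 days.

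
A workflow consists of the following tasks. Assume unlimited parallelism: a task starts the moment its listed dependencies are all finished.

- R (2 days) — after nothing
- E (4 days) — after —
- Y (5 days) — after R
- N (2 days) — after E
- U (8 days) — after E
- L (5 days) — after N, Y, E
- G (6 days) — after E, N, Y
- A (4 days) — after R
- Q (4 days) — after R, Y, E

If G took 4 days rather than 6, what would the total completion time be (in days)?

12

As given, the longest chain is R→Y→G = 2+5+6 = 13, so the finish is 13 days.
G is on the critical path; changing it to 4 makes that path 11 days.
The binding chain switches to R→Y→L = 2+5+5 = 12; finish 12 days.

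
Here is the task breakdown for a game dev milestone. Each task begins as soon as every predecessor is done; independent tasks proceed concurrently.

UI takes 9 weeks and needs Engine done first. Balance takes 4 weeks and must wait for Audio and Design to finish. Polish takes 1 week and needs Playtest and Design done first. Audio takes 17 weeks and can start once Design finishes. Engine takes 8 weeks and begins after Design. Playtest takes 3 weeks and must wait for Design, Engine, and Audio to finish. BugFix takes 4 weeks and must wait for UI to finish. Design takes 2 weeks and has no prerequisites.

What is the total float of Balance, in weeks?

The longest chain is Design→Engine→UI→BugFix = 2+8+9+4 = 23; overall finish 23 weeks.
Longest path through Balance: 23 weeks (earliest finish 23, latest finish 23).
Float = 23 − 23 = 0.

0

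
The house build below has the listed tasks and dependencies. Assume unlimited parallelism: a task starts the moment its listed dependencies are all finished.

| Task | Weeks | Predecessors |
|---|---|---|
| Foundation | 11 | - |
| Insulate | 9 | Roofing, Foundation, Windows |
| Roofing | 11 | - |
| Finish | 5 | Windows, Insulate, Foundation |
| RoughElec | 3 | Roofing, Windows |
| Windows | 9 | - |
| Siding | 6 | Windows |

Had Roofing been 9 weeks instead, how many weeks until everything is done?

The binding path is Roofing→Insulate→Finish = 11+9+5 = 25; finish at 25 weeks.
Roofing lies on that path, so at 9 weeks the path becomes 23 weeks.
The binding chain switches to Foundation→Insulate→Finish = 11+9+5 = 25; finish 25 weeks.

25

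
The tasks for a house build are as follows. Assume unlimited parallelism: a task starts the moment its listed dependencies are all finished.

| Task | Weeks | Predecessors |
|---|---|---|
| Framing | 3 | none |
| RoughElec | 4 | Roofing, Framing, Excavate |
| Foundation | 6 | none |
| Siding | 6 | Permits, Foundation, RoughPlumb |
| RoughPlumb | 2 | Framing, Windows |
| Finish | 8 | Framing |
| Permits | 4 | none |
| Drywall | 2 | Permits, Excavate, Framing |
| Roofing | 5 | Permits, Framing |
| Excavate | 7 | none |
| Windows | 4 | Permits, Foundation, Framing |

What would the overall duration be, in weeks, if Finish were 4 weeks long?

18

Critical path before the change: Foundation→Windows→RoughPlumb→Siding = 6+4+2+6 = 18 giving 18 weeks.
Finish is off the critical path — its longest chain is 11 weeks, giving 7 of slack.
No other chain overtakes it, so the finish is 18 weeks.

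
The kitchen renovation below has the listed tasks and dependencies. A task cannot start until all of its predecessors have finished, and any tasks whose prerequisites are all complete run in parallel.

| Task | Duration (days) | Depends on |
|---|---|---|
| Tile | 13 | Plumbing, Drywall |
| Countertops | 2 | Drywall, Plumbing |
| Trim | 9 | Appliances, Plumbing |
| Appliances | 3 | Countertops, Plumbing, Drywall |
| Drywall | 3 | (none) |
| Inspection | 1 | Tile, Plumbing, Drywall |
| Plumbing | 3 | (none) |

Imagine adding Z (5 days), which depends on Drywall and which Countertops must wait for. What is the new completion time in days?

22

Originally the schedule takes 17 days.
With Z inserted, Countertops now waits for max(Drywall, Plumbing, Z).
New critical path: Drywall→Z→Countertops→Appliances→Trim = 3+5+2+3+9 = 22 ⇒ 22 days.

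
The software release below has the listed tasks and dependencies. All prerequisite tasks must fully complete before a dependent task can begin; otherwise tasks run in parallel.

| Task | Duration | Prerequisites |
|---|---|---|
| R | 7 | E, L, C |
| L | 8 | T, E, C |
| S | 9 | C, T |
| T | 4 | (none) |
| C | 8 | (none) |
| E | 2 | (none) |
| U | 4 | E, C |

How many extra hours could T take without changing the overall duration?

4

Critical path: C→L→R = 8+8+7 = 23, so the finish is 23 hours.
Longest path through T: 19 hours (earliest finish 4, latest finish 8).
So T can slip 8 − 4 = 4 hours.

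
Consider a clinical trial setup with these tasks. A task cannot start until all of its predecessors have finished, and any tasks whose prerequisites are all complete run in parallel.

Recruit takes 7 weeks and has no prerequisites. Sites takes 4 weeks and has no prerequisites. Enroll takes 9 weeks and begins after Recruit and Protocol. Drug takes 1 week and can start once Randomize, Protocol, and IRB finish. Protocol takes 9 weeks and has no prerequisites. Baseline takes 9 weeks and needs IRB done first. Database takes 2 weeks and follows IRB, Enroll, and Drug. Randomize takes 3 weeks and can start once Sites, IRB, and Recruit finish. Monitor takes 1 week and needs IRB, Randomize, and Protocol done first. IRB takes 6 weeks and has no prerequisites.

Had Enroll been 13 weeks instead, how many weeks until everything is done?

Baseline: Protocol→Enroll→Database = 9+9+2 = 20 → 20 weeks.
Enroll lies on that path, so at 13 weeks the path becomes 24 weeks.
The critical path is still Protocol→Enroll→Database; finish is now 24 weeks.

24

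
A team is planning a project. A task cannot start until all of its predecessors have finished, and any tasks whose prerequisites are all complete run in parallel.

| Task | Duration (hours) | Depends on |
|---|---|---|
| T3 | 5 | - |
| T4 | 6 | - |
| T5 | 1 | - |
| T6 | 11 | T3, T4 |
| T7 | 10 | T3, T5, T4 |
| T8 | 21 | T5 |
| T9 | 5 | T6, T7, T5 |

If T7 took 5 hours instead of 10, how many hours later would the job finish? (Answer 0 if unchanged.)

0

As given, the longest chain is T4→T6→T9 = 6+11+5 = 22, so the finish is 22 hours.
The longest path through T7 is only 21 hours, so T7 has float 1.
That remains the longest chain; total 22 hours.
Change in finish: 22 − 22 = +0 hours.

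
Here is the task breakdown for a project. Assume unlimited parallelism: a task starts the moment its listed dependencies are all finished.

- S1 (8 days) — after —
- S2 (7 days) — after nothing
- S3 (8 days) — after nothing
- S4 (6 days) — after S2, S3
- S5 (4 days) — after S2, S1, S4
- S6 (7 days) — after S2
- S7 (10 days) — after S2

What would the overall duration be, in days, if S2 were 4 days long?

As given, the longest chain is S3→S4→S5 = 8+6+4 = 18, so the finish is 18 days.
S2 is off the critical path — its longest chain is 17 days, giving 1 of slack.
No other chain overtakes it, so the finish is 18 days.

18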